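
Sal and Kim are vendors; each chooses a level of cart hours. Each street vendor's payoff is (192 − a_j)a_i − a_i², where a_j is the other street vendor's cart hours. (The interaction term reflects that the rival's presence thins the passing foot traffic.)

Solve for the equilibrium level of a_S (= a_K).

64

Sal's payoff is (192 − a_K)a_S − a_S².
∂π/∂a_S = 192 − a_K − 2a_S = 0, so a_S = 96 − 0.5a_K.
By symmetry a_K = a_S; substituting into the reaction function, 1.5a_S = 96 and a_S = 64.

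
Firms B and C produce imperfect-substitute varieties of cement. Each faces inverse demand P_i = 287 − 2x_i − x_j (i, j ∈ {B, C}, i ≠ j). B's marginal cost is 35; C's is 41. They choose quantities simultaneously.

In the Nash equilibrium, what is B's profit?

5161.28

Firm B's profit: π = x_B(287 − 2x_B − x_C) − 35x_B.
∂π/∂x_B = 252 − 4x_B − x_C = 0 ⇒ x_B = 63 − 0.25x_C.
Similarly x_C = 61.5 − 0.25x_B.
Plugging x_C into B's best response: x_B = 63 − 0.25(61.5 − 0.25x_B) ⇒ 0.9375x_B = 47.625, so x_B = 50.8.
Then x_C = 61.5 − 0.25·50.8 = 48.8.
P_B = 287 − 2·50.8 − 48.8 = 136.6.
Profit = (136.6 − 35)·50.8 = 5161.28.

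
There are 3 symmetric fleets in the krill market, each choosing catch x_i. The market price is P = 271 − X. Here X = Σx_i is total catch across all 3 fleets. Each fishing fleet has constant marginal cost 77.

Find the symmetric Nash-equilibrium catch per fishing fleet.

A representative fishing fleet's profit is π_i = x_i(271 − X) − 77x_i, with X = x_i + Σ_{j≠i} x_j.
First-order condition: 194 − 2x_i − Σ_{j≠i} x_j = 0.
Imposing symmetry (x_j = x for all j) turns Σ_{j≠i} x_j into 2x, so 194 = 4x and x = 48.5.

48.5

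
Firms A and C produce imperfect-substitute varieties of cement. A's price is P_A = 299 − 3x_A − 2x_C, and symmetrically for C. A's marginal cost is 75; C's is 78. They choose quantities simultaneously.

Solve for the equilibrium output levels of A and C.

Firm A's profit: π = x_A(299 − 3x_A − 2x_C) − 75x_A.
∂π/∂x_A = 224 − 6x_A − 2x_C = 0 ⇒ x_A = 112/3 − (1/3)x_C.
Similarly x_C = 221/6 − (1/3)x_A.
Solving the two reaction functions simultaneously: (1 − (−1/3)(−1/3))x_A = 112/3 − (1/3)·(221/6), so (8/9)x_A = 451/18 and x_A = 28.1875.
Then x_C = 221/6 − (1/3)·28.1875 = 27.4375.

28.1875, 27.4375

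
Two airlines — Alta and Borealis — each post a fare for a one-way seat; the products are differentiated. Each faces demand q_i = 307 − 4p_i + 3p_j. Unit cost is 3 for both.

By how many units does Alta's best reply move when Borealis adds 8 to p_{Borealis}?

3

Alta's profit: π = (p_{Alta} − 3)(307 − 4p_{Alta} + 3p_{Borealis}).
∂π/∂p_{Alta} = 319 − 8p_{Alta} + 3p_{Borealis} = 0 ⇒ p_{Alta} = 39.875 + 0.375p_{Borealis}.
The reaction-function slope is 0.375, so an 8-unit rise in p_{Borealis} moves p_{Alta} by 0.375 × 8 = 3. Alta's best response rises — the actions are strategic complements.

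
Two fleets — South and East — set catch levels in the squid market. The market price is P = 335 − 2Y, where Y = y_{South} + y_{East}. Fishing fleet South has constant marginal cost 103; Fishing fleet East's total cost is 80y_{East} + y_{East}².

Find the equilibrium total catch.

71.9

Fishing fleet South's profit: π = y_{South}(335 − 2(y_{South} + y_{East})) − 103y_{South}.
∂π/∂y_{South} = 232 − 4y_{South} − 2y_{East} = 0, so y_{South} = 58 − 0.5y_{East}.
For East: ∂π/∂y_{East} = 255 − 6y_{East} − 2y_{South} = 0 ⇒ y_{East} = 42.5 − (1/3)y_{South}.
Substituting the second reaction function into the first: y_{South} = 58 − 0.5(42.5 − (1/3)y_{South}), which gives (5/6)y_{South} = 36.75 ⇒ y_{South} = 44.1.
Then y_{East} = 42.5 − (1/3)·44.1 = 27.8.
Total catch: 44.1 + 27.8 = 71.9.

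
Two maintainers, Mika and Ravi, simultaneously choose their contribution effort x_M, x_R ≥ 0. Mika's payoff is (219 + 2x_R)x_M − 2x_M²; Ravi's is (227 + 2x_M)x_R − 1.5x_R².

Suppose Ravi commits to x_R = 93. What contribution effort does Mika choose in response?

101.25

Expanding Mika's payoff: 219x_M + 2x_Rx_M − 2x_M².
∂π/∂x_M = 219 + 2x_R − 4x_M = 0, so x_M = 54.75 + 0.5x_R.
At x_R = 93: x_M = 54.75 + 0.5·93 = 101.25.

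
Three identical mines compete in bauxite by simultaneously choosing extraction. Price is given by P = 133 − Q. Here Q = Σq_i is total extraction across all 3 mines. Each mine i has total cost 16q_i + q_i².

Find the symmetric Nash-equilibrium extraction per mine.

A representative mine's profit is π_i = q_i(133 − Q) − 16q_i − q_i², with Q = q_i + Σ_{j≠i} q_j.
First-order condition: 117 − 4q_i − Σ_{j≠i} q_j = 0.
Imposing symmetry (q_j = q for all j) turns Σ_{j≠i} q_j into 2q, so 117 = 6q and q = 19.5.

19.5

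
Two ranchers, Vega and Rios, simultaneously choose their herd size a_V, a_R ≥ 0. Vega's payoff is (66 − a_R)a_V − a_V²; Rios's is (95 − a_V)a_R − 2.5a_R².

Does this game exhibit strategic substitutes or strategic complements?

strategic substitutes

Expanding Vega's payoff: 66a_V − a_Ra_V − a_V².
∂π/∂a_V = 66 − a_R − 2a_V = 0, so a_V = 33 − 0.5a_R.
The best-response slope da_V/da_R = −0.5 < 0: the reaction function is downward-sloping, so the choices are strategic substitutes.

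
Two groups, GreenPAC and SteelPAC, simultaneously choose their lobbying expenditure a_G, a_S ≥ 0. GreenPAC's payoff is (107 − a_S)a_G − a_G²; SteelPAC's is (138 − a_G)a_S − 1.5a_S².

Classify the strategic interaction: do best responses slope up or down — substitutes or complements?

Expanding GreenPAC's payoff: 107a_G − a_Sa_G − a_G².
∂π/∂a_G = 107 − a_S − 2a_G = 0, so a_G = 53.5 − 0.5a_S.
The best-response slope da_G/da_S = −0.5 < 0: the reaction function is downward-sloping, so the choices are strategic substitutes.

strategic substitutes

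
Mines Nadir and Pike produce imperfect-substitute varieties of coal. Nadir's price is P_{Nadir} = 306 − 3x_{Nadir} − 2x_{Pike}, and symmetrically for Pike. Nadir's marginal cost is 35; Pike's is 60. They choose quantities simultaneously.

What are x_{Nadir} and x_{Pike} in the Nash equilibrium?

35.4375, 29.1875

Mine Nadir's profit: π = x_{Nadir}(306 − 3x_{Nadir} − 2x_{Pike}) − 35x_{Nadir}.
∂π/∂x_{Nadir} = 271 − 6x_{Nadir} − 2x_{Pike} = 0 ⇒ x_{Nadir} = 271/6 − (1/3)x_{Pike}.
Similarly x_{Pike} = 41 − (1/3)x_{Nadir}.
Plugging x_{Pike} into Nadir's best response: x_{Nadir} = 271/6 − (1/3)(41 − (1/3)x_{Nadir}) ⇒ (8/9)x_{Nadir} = 31.5, so x_{Nadir} = 35.4375.
Then x_{Pike} = 41 − (1/3)·35.4375 = 29.1875.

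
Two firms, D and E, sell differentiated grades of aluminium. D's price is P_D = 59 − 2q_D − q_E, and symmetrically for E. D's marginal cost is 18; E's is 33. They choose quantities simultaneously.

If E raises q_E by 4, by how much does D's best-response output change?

-1

Firm D's profit: π = q_D(59 − 2q_D − q_E) − 18q_D.
∂π/∂q_D = 41 − 4q_D − q_E = 0 ⇒ q_D = 10.25 − 0.25q_E.
The reaction-function slope is −0.25, so a 4-unit rise in q_E moves q_D by −0.25 × 4 = −1. D's best response falls — the actions are strategic substitutes.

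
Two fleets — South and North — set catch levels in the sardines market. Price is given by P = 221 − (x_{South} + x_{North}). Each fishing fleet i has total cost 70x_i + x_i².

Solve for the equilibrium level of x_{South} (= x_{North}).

Fishing fleet South's profit: π = x_{South}(221 − (x_{South} + x_{North})) − 70x_{South} − x_{South}².
∂π/∂x_{South} = 151 − 4x_{South} − x_{North} = 0, so x_{South} = 37.75 − 0.25x_{North}.
The game is symmetric, so in equilibrium x_{North} = x_{South}: the reaction function gives 1.25x_{South} = 37.75, hence x_{South} = 30.2.

30.2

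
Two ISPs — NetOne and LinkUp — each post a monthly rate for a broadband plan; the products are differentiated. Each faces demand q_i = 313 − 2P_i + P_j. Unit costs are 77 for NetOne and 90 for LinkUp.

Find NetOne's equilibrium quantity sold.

NetOne's profit: π = (P_{NetOne} − 77)(313 − 2P_{NetOne} + P_{LinkUp}).
∂π/∂P_{NetOne} = 467 − 4P_{NetOne} + P_{LinkUp} = 0 ⇒ P_{NetOne} = 116.75 + 0.25P_{LinkUp}.
Similarly P_{LinkUp} = 123.25 + 0.25P_{NetOne}.
Solving the two reaction functions simultaneously: (1 − (0.25)(0.25))P_{NetOne} = 116.75 + 0.25·123.25, so 0.9375P_{NetOne} = 147.5625 and P_{NetOne} = 157.4.
Then P_{LinkUp} = 123.25 + 0.25·157.4 = 162.6.
q_{NetOne} = 313 − 2·157.4 + 162.6 = 160.8.

160.8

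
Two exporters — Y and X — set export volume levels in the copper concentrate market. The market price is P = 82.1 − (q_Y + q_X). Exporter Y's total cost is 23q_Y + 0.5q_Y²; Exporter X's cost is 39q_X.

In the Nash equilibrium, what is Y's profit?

338.4006

Exporter Y's profit: π = q_Y(82.1 − (q_Y + q_X)) − 23q_Y − 0.5q_Y².
∂π/∂q_Y = 59.1 − 3q_Y − q_X = 0, so q_Y = 19.7 − (1/3)q_X.
For X: ∂π/∂q_X = 43.1 − 2q_X − q_Y = 0 ⇒ q_X = 21.55 − 0.5q_Y.
Solving the two reaction functions simultaneously: (1 − (−1/3)(−0.5))q_Y = 19.7 − (1/3)·21.55, so (5/6)q_Y = 751/60 and q_Y = 15.02.
Then q_X = 21.55 − 0.5·15.02 = 14.04.
Price P = 82.1 − 29.06 = 53.04.
Y's profit: (53.04 − 23)·15.02 − 0.5(15.02)² = 338.4006.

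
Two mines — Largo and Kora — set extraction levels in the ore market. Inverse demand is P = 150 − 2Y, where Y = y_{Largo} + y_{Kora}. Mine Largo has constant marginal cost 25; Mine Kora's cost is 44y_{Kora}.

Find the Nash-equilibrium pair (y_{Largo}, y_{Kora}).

Mine Largo's profit: π = y_{Largo}(150 − 2(y_{Largo} + y_{Kora})) − 25y_{Largo}.
∂π/∂y_{Largo} = 125 − 4y_{Largo} − 2y_{Kora} = 0, so y_{Largo} = 31.25 − 0.5y_{Kora}.
By the same steps for Kora: y_{Kora} = 26.5 − 0.5y_{Largo}.
Plugging y_{Kora} into Largo's best response: y_{Largo} = 31.25 − 0.5(26.5 − 0.5y_{Largo}) ⇒ 0.75y_{Largo} = 18, so y_{Largo} = 24.
Then y_{Kora} = 26.5 − 0.5·24 = 14.5.

24, 14.5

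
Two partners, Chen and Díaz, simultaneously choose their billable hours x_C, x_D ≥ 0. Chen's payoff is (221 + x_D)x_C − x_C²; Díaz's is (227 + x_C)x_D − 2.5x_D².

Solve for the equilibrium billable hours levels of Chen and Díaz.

Expanding Chen's payoff: 221x_C + x_Dx_C − x_C².
∂π/∂x_C = 221 + x_D − 2x_C = 0, so x_C = 110.5 + 0.5x_D.
Likewise for Díaz: x_D = 45.4 + 0.2x_C.
Substituting the second reaction function into the first: x_C = 110.5 + 0.5(45.4 + 0.2x_C), which gives 0.9x_C = 133.2 ⇒ x_C = 148.
Then x_D = 45.4 + 0.2·148 = 75.

148, 75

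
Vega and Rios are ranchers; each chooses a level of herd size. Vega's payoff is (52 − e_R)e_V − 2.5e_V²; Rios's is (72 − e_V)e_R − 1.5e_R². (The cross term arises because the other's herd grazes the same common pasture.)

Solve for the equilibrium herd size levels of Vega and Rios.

6, 22

Expanding Vega's payoff: 52e_V − e_Re_V − 2.5e_V².
∂π/∂e_V = 52 − e_R − 5e_V = 0, so e_V = 10.4 − 0.2e_R.
Likewise for Rios: e_R = 24 − (1/3)e_V.
Substituting the second reaction function into the first: e_V = 10.4 − 0.2(24 − (1/3)e_V), which gives (14/15)e_V = 5.6 ⇒ e_V = 6.
Then e_R = 24 − (1/3)·6 = 22.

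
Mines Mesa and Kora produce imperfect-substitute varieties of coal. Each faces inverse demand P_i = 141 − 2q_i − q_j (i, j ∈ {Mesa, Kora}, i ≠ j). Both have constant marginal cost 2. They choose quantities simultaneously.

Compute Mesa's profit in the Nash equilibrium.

1545.68

Mine Mesa's profit: π = q_{Mesa}(141 − 2q_{Mesa} − q_{Kora}) − 2q_{Mesa}.
∂π/∂q_{Mesa} = 139 − 4q_{Mesa} − q_{Kora} = 0 ⇒ q_{Mesa} = 34.75 − 0.25q_{Kora}.
The game is symmetric, so in equilibrium q_{Kora} = q_{Mesa}: the reaction function gives 1.25q_{Mesa} = 34.75, hence q_{Mesa} = 27.8.
P_{Mesa} = 141 − 2·27.8 − 27.8 = 57.6.
Profit = (57.6 − 2)·27.8 = 1545.68.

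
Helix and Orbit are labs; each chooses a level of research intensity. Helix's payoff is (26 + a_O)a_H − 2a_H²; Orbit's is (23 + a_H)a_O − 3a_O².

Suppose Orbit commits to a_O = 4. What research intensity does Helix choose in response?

7.5

Expanding Helix's payoff: 26a_H + a_Oa_H − 2a_H².
∂π/∂a_H = 26 + a_O − 4a_H = 0, so a_H = 6.5 + 0.25a_O.
At a_O = 4: a_H = 6.5 + 0.25·4 = 7.5.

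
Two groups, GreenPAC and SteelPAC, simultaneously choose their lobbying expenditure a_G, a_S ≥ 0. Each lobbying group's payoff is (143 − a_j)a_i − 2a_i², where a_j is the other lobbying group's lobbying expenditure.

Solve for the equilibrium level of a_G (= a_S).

GreenPAC's payoff is (143 − a_S)a_G − 2a_G².
∂π/∂a_G = 143 − a_S − 4a_G = 0, so a_G = 35.75 − 0.25a_S.
By symmetry a_S = a_G; substituting into the reaction function, 1.25a_G = 35.75 and a_G = 28.6.

28.6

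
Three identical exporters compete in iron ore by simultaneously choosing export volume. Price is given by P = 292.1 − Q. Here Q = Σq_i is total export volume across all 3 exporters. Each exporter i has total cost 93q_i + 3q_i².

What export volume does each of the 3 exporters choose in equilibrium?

19.91

A representative exporter's profit is π_i = q_i(292.1 − Q) − 93q_i − 3q_i², with Q = q_i + Σ_{j≠i} q_j.
First-order condition: 199.1 − 8q_i − Σ_{j≠i} q_j = 0.
With identical exporters, set every q_j = q: then 199.1 − 8q − 2q = 0, i.e. q = 199.1/10 = 19.91.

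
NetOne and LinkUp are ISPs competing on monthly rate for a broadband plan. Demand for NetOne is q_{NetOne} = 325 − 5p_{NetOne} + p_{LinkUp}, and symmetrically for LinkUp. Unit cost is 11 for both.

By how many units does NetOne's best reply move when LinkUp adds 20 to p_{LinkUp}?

NetOne's profit: π = (p_{NetOne} − 11)(325 − 5p_{NetOne} + p_{LinkUp}).
∂π/∂p_{NetOne} = 380 − 10p_{NetOne} + p_{LinkUp} = 0 ⇒ p_{NetOne} = 38 + 0.1p_{LinkUp}.
The reaction-function slope is 0.1, so a 20-unit rise in p_{LinkUp} moves p_{NetOne} by 0.1 × 20 = 2. NetOne's best response rises — the actions are strategic complements.

2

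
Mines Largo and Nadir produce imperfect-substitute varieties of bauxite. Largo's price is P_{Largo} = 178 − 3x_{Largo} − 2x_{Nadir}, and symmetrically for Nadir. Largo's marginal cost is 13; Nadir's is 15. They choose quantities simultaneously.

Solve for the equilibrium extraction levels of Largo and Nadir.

20.75, 20.25

Mine Largo's profit: π = x_{Largo}(178 − 3x_{Largo} − 2x_{Nadir}) − 13x_{Largo}.
∂π/∂x_{Largo} = 165 − 6x_{Largo} − 2x_{Nadir} = 0 ⇒ x_{Largo} = 27.5 − (1/3)x_{Nadir}.
Similarly x_{Nadir} = 163/6 − (1/3)x_{Largo}.
Substituting the second reaction function into the first: x_{Largo} = 27.5 − (1/3)(163/6 − (1/3)x_{Largo}), which gives (8/9)x_{Largo} = 166/9 ⇒ x_{Largo} = 20.75.
Then x_{Nadir} = 163/6 − (1/3)·20.75 = 20.25.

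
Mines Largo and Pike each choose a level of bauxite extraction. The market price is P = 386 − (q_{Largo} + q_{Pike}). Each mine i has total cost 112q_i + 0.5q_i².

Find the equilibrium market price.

249

Mine Largo's profit: π = q_{Largo}(386 − (q_{Largo} + q_{Pike})) − 112q_{Largo} − 0.5q_{Largo}².
∂π/∂q_{Largo} = 274 − 3q_{Largo} − q_{Pike} = 0, so q_{Largo} = 274/3 − (1/3)q_{Pike}.
The game is symmetric, so in equilibrium q_{Pike} = q_{Largo}: the reaction function gives (4/3)q_{Largo} = 274/3, hence q_{Largo} = 68.5.
Equilibrium price: P = 386 − 137 = 249.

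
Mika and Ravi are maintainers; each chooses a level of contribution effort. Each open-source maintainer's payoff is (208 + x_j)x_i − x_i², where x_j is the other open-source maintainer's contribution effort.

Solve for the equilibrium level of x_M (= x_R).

Mika's payoff is (208 + x_R)x_M − x_M².
∂π/∂x_M = 208 + x_R − 2x_M = 0, so x_M = 104 + 0.5x_R.
Setting x_M = x_R in the reaction function: x_M = 104 + 0.5x_M, so x_M = 104 / 0.5 = 208.

208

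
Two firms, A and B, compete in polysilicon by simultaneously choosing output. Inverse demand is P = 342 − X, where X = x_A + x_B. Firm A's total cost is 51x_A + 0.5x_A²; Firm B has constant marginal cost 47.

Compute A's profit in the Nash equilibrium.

Firm A's profit: π = x_A(342 − (x_A + x_B)) − 51x_A − 0.5x_A².
∂π/∂x_A = 291 − 3x_A − x_B = 0, so x_A = 97 − (1/3)x_B.
For B: ∂π/∂x_B = 295 − 2x_B − x_A = 0 ⇒ x_B = 147.5 − 0.5x_A.
Solving the two reaction functions simultaneously: (1 − (−1/3)(−0.5))x_A = 97 − (1/3)·147.5, so (5/6)x_A = 287/6 and x_A = 57.4.
Then x_B = 147.5 − 0.5·57.4 = 118.8.
Price P = 342 − 176.2 = 165.8.
A's profit: (165.8 − 51)·57.4 − 0.5(57.4)² = 4942.14.

4942.14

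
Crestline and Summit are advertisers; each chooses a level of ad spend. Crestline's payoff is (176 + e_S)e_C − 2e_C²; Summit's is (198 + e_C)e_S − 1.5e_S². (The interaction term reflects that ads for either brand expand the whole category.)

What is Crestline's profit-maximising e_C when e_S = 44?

Expanding Crestline's payoff: 176e_C + e_Se_C − 2e_C².
∂π/∂e_C = 176 + e_S − 4e_C = 0, so e_C = 44 + 0.25e_S.
At e_S = 44: e_C = 44 + 0.25·44 = 55.

55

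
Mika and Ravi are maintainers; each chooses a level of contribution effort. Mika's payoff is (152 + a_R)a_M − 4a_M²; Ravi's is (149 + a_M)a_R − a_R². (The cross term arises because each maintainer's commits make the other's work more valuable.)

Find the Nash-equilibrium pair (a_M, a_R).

Expanding Mika's payoff: 152a_M + a_Ra_M − 4a_M².
∂π/∂a_M = 152 + a_R − 8a_M = 0, so a_M = 19 + 0.125a_R.
Likewise for Ravi: a_R = 74.5 + 0.5a_M.
Substituting the second reaction function into the first: a_M = 19 + 0.125(74.5 + 0.5a_M), which gives 0.9375a_M = 28.3125 ⇒ a_M = 30.2.
Then a_R = 74.5 + 0.5·30.2 = 89.6.

30.2, 89.6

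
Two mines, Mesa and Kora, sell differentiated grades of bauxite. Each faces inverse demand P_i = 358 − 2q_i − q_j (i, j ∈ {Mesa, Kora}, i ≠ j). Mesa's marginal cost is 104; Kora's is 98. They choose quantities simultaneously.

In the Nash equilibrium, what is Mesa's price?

Mine Mesa's profit: π = q_{Mesa}(358 − 2q_{Mesa} − q_{Kora}) − 104q_{Mesa}.
∂π/∂q_{Mesa} = 254 − 4q_{Mesa} − q_{Kora} = 0 ⇒ q_{Mesa} = 63.5 − 0.25q_{Kora}.
Similarly q_{Kora} = 65 − 0.25q_{Mesa}.
Solving the two reaction functions simultaneously: (1 − (−0.25)(−0.25))q_{Mesa} = 63.5 − 0.25·65, so 0.9375q_{Mesa} = 47.25 and q_{Mesa} = 50.4.
Then q_{Kora} = 65 − 0.25·50.4 = 52.4.
P_{Mesa} = 358 − 2·50.4 − 52.4 = 204.8.

204.8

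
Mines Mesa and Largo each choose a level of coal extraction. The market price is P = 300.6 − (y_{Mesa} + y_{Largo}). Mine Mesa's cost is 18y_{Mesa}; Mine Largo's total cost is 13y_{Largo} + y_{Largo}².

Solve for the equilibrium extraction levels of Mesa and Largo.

120.4, 41.8

Mine Mesa's profit: π = y_{Mesa}(300.6 − (y_{Mesa} + y_{Largo})) − 18y_{Mesa}.
∂π/∂y_{Mesa} = 282.6 − 2y_{Mesa} − y_{Largo} = 0, so y_{Mesa} = 141.3 − 0.5y_{Largo}.
For Largo: ∂π/∂y_{Largo} = 287.6 − 4y_{Largo} − y_{Mesa} = 0 ⇒ y_{Largo} = 71.9 − 0.25y_{Mesa}.
Solving the two reaction functions simultaneously: (1 − (−0.5)(−0.25))y_{Mesa} = 141.3 − 0.5·71.9, so 0.875y_{Mesa} = 105.35 and y_{Mesa} = 120.4.
Then y_{Largo} = 71.9 − 0.25·120.4 = 41.8.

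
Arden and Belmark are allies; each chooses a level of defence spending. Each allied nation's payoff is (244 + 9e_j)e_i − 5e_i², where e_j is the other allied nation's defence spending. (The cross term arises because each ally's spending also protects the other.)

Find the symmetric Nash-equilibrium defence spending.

Arden's payoff is (244 + 9e_B)e_A − 5e_A².
∂π/∂e_A = 244 + 9e_B − 10e_A = 0, so e_A = 24.4 + 0.9e_B.
The game is symmetric, so in equilibrium e_B = e_A: the reaction function gives 0.1e_A = 24.4, hence e_A = 244.

244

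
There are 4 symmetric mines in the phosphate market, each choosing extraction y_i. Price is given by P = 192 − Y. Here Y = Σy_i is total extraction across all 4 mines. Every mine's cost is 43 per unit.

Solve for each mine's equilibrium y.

29.8

A representative mine's profit is π_i = y_i(192 − Y) − 43y_i, with Y = y_i + Σ_{j≠i} y_j.
First-order condition: 149 − 2y_i − Σ_{j≠i} y_j = 0.
Imposing symmetry (y_j = y for all j) turns Σ_{j≠i} y_j into 3y, so 149 = 5y and y = 29.8.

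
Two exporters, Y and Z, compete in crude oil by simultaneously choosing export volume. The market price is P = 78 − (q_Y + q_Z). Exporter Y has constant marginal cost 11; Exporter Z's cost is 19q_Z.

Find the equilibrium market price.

Exporter Y's profit: π = q_Y(78 − (q_Y + q_Z)) − 11q_Y.
∂π/∂q_Y = 67 − 2q_Y − q_Z = 0, so q_Y = 33.5 − 0.5q_Z.
By the same steps for Z: q_Z = 29.5 − 0.5q_Y.
Substituting the second reaction function into the first: q_Y = 33.5 − 0.5(29.5 − 0.5q_Y), which gives 0.75q_Y = 18.75 ⇒ q_Y = 25.
Then q_Z = 29.5 − 0.5·25 = 17.
Equilibrium price: P = 78 − 42 = 36.

36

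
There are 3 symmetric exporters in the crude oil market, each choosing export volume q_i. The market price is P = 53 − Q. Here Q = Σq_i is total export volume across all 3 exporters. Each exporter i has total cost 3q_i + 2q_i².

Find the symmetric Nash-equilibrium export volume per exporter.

6.25

A representative exporter's profit is π_i = q_i(53 − Q) − 3q_i − 2q_i², with Q = q_i + Σ_{j≠i} q_j.
First-order condition: 50 − 6q_i − Σ_{j≠i} q_j = 0.
In a symmetric equilibrium every exporter chooses the same q, so Σ_{j≠i} q_j = 2q. The condition becomes 50 − 8q = 0, giving q = 50/8 = 6.25.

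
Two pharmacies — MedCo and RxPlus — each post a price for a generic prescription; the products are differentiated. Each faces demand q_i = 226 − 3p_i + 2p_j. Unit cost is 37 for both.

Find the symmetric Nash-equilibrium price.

MedCo's profit: π = (p_{MedCo} − 37)(226 − 3p_{MedCo} + 2p_{RxPlus}).
∂π/∂p_{MedCo} = 337 − 6p_{MedCo} + 2p_{RxPlus} = 0 ⇒ p_{MedCo} = 337/6 + (1/3)p_{RxPlus}.
By symmetry p_{RxPlus} = p_{MedCo}; substituting into the reaction function, (2/3)p_{MedCo} = 337/6 and p_{MedCo} = 84.25.

84.25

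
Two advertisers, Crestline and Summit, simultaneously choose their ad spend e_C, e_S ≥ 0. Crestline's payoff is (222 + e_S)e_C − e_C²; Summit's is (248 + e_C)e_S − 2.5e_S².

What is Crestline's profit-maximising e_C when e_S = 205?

213.5

Expanding Crestline's payoff: 222e_C + e_Se_C − e_C².
∂π/∂e_C = 222 + e_S − 2e_C = 0, so e_C = 111 + 0.5e_S.
At e_S = 205: e_C = 111 + 0.5·205 = 213.5.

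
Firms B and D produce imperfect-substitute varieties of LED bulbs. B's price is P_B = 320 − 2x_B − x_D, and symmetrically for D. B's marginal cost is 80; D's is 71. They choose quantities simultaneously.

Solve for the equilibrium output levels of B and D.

47.4, 50.4

Firm B's profit: π = x_B(320 − 2x_B − x_D) − 80x_B.
∂π/∂x_B = 240 − 4x_B − x_D = 0 ⇒ x_B = 60 − 0.25x_D.
Similarly x_D = 62.25 − 0.25x_B.
Plugging x_D into B's best response: x_B = 60 − 0.25(62.25 − 0.25x_B) ⇒ 0.9375x_B = 44.4375, so x_B = 47.4.
Then x_D = 62.25 − 0.25·47.4 = 50.4.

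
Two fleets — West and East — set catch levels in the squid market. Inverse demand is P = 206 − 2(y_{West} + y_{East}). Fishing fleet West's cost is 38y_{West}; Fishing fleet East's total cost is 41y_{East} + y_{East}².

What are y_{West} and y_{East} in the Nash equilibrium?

Fishing fleet West's profit: π = y_{West}(206 − 2(y_{West} + y_{East})) − 38y_{West}.
∂π/∂y_{West} = 168 − 4y_{West} − 2y_{East} = 0, so y_{West} = 42 − 0.5y_{East}.
For East: ∂π/∂y_{East} = 165 − 6y_{East} − 2y_{West} = 0 ⇒ y_{East} = 27.5 − (1/3)y_{West}.
Substituting the second reaction function into the first: y_{West} = 42 − 0.5(27.5 − (1/3)y_{West}), which gives (5/6)y_{West} = 28.25 ⇒ y_{West} = 33.9.
Then y_{East} = 27.5 − (1/3)·33.9 = 16.2.

33.9, 16.2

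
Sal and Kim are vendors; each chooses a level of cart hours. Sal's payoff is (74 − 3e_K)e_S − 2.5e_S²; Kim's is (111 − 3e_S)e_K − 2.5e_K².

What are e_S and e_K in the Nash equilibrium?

Expanding Sal's payoff: 74e_S − 3e_Ke_S − 2.5e_S².
∂π/∂e_S = 74 − 3e_K − 5e_S = 0, so e_S = 14.8 − 0.6e_K.
Likewise for Kim: e_K = 22.2 − 0.6e_S.
Solving the two reaction functions simultaneously: (1 − (−0.6)(−0.6))e_S = 14.8 − 0.6·22.2, so 0.64e_S = 1.48 and e_S = 2.3125.
Then e_K = 22.2 − 0.6·2.3125 = 20.8125.

2.3125, 20.8125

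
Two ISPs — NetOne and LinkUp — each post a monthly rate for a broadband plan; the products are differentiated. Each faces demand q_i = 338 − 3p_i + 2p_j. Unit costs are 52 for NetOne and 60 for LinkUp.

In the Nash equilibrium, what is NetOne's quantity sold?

NetOne's profit: π = (p_{NetOne} − 52)(338 − 3p_{NetOne} + 2p_{LinkUp}).
∂π/∂p_{NetOne} = 494 − 6p_{NetOne} + 2p_{LinkUp} = 0 ⇒ p_{NetOne} = 247/3 + (1/3)p_{LinkUp}.
Similarly p_{LinkUp} = 259/3 + (1/3)p_{NetOne}.
Substituting the second reaction function into the first: p_{NetOne} = 247/3 + (1/3)(259/3 + (1/3)p_{NetOne}), which gives (8/9)p_{NetOne} = 1000/9 ⇒ p_{NetOne} = 125.
Then p_{LinkUp} = 259/3 + (1/3)·125 = 128.
q_{NetOne} = 338 − 3·125 + 2·128 = 219.

219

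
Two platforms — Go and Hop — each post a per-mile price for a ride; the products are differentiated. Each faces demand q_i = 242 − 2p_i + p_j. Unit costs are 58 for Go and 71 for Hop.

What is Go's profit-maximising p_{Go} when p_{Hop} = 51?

102.25

Go's profit: π = (p_{Go} − 58)(242 − 2p_{Go} + p_{Hop}).
∂π/∂p_{Go} = 358 − 4p_{Go} + p_{Hop} = 0 ⇒ p_{Go} = 89.5 + 0.25p_{Hop}.
At p_{Hop} = 51: p_{Go} = 89.5 + 0.25·51 = 102.25.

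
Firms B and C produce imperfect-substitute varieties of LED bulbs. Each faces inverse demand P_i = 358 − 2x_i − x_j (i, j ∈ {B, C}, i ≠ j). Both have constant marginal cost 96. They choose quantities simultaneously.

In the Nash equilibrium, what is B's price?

Firm B's profit: π = x_B(358 − 2x_B − x_C) − 96x_B.
∂π/∂x_B = 262 − 4x_B − x_C = 0 ⇒ x_B = 65.5 − 0.25x_C.
By symmetry x_C = x_B; substituting into the reaction function, 1.25x_B = 65.5 and x_B = 52.4.
P_B = 358 − 2·52.4 − 52.4 = 200.8.

200.8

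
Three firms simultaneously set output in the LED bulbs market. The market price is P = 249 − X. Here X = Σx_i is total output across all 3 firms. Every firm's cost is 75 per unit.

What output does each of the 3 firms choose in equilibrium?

A representative firm's profit is π_i = x_i(249 − X) − 75x_i, with X = x_i + Σ_{j≠i} x_j.
First-order condition: 174 − 2x_i − Σ_{j≠i} x_j = 0.
Imposing symmetry (x_j = x for all j) turns Σ_{j≠i} x_j into 2x, so 174 = 4x and x = 43.5.

43.5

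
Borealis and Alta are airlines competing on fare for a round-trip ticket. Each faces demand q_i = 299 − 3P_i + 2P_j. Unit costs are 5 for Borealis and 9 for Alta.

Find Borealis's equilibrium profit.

Borealis's profit: π = (P_{Borealis} − 5)(299 − 3P_{Borealis} + 2P_{Alta}).
∂π/∂P_{Borealis} = 314 − 6P_{Borealis} + 2P_{Alta} = 0 ⇒ P_{Borealis} = 157/3 + (1/3)P_{Alta}.
Similarly P_{Alta} = 163/3 + (1/3)P_{Borealis}.
Plugging P_{Alta} into Borealis's best response: P_{Borealis} = 157/3 + (1/3)(163/3 + (1/3)P_{Borealis}) ⇒ (8/9)P_{Borealis} = 634/9, so P_{Borealis} = 79.25.
Then P_{Alta} = 163/3 + (1/3)·79.25 = 80.75.
q_{Borealis} = 299 − 3·79.25 + 2·80.75 = 222.75.
Profit = (79.25 − 5)·222.75 = 16539.1875.

16539.1875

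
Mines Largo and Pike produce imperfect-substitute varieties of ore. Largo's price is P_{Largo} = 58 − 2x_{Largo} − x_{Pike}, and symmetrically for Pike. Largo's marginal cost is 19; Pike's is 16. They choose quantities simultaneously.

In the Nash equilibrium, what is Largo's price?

Mine Largo's profit: π = x_{Largo}(58 − 2x_{Largo} − x_{Pike}) − 19x_{Largo}.
∂π/∂x_{Largo} = 39 − 4x_{Largo} − x_{Pike} = 0 ⇒ x_{Largo} = 9.75 − 0.25x_{Pike}.
Similarly x_{Pike} = 10.5 − 0.25x_{Largo}.
Plugging x_{Pike} into Largo's best response: x_{Largo} = 9.75 − 0.25(10.5 − 0.25x_{Largo}) ⇒ 0.9375x_{Largo} = 7.125, so x_{Largo} = 7.6.
Then x_{Pike} = 10.5 − 0.25·7.6 = 8.6.
P_{Largo} = 58 − 2·7.6 − 8.6 = 34.2.

34.2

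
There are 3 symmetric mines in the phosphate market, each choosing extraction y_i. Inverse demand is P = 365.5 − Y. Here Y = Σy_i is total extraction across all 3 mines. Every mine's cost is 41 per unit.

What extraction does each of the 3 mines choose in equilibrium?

A representative mine's profit is π_i = y_i(365.5 − Y) − 41y_i, with Y = y_i + Σ_{j≠i} y_j.
First-order condition: 324.5 − 2y_i − Σ_{j≠i} y_j = 0.
Imposing symmetry (y_j = y for all j) turns Σ_{j≠i} y_j into 2y, so 324.5 = 4y and y = 81.125.

81.125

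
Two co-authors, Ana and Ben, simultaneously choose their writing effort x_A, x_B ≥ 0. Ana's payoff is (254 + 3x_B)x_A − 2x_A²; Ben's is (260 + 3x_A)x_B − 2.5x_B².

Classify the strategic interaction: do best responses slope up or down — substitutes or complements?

strategic complements

Expanding Ana's payoff: 254x_A + 3x_Bx_A − 2x_A².
∂π/∂x_A = 254 + 3x_B − 4x_A = 0, so x_A = 63.5 + 0.75x_B.
The best-response slope dx_A/dx_B = 0.75 > 0: the reaction function is upward-sloping, so the choices are strategic complements.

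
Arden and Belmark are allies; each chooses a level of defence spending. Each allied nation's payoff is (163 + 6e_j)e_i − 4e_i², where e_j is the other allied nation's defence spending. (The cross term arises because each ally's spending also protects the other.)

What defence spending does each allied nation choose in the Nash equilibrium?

Arden's payoff is (163 + 6e_B)e_A − 4e_A².
∂π/∂e_A = 163 + 6e_B − 8e_A = 0, so e_A = 20.375 + 0.75e_B.
By symmetry e_B = e_A; substituting into the reaction function, 0.25e_A = 20.375 and e_A = 81.5.

81.5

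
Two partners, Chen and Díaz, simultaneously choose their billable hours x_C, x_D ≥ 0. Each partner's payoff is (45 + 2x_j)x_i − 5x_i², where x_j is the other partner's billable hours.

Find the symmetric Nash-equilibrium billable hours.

5.625

Chen's payoff is (45 + 2x_D)x_C − 5x_C².
∂π/∂x_C = 45 + 2x_D − 10x_C = 0, so x_C = 4.5 + 0.2x_D.
By symmetry x_D = x_C; substituting into the reaction function, 0.8x_C = 4.5 and x_C = 5.625.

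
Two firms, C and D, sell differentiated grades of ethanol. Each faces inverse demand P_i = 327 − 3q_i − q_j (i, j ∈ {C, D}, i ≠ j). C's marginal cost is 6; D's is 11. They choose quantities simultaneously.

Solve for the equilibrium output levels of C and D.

Firm C's profit: π = q_C(327 − 3q_C − q_D) − 6q_C.
∂π/∂q_C = 321 − 6q_C − q_D = 0 ⇒ q_C = 53.5 − (1/6)q_D.
Similarly q_D = 158/3 − (1/6)q_C.
Plugging q_D into C's best response: q_C = 53.5 − (1/6)(158/3 − (1/6)q_C) ⇒ (35/36)q_C = 805/18, so q_C = 46.
Then q_D = 158/3 − (1/6)·46 = 45.

46, 45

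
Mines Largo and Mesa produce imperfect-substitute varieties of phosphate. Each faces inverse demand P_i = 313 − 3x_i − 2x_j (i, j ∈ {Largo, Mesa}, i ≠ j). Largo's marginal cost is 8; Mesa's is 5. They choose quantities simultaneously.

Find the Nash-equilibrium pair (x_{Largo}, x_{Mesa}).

Mine Largo's profit: π = x_{Largo}(313 − 3x_{Largo} − 2x_{Mesa}) − 8x_{Largo}.
∂π/∂x_{Largo} = 305 − 6x_{Largo} − 2x_{Mesa} = 0 ⇒ x_{Largo} = 305/6 − (1/3)x_{Mesa}.
Similarly x_{Mesa} = 154/3 − (1/3)x_{Largo}.
Plugging x_{Mesa} into Largo's best response: x_{Largo} = 305/6 − (1/3)(154/3 − (1/3)x_{Largo}) ⇒ (8/9)x_{Largo} = 607/18, so x_{Largo} = 37.9375.
Then x_{Mesa} = 154/3 − (1/3)·37.9375 = 38.6875.

37.9375, 38.6875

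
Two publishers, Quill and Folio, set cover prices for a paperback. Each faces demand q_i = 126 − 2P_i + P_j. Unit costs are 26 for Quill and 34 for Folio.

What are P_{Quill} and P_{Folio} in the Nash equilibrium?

60.4, 63.6

Quill's profit: π = (P_{Quill} − 26)(126 − 2P_{Quill} + P_{Folio}).
∂π/∂P_{Quill} = 178 − 4P_{Quill} + P_{Folio} = 0 ⇒ P_{Quill} = 44.5 + 0.25P_{Folio}.
Similarly P_{Folio} = 48.5 + 0.25P_{Quill}.
Plugging P_{Folio} into Quill's best response: P_{Quill} = 44.5 + 0.25(48.5 + 0.25P_{Quill}) ⇒ 0.9375P_{Quill} = 56.625, so P_{Quill} = 60.4.
Then P_{Folio} = 48.5 + 0.25·60.4 = 63.6.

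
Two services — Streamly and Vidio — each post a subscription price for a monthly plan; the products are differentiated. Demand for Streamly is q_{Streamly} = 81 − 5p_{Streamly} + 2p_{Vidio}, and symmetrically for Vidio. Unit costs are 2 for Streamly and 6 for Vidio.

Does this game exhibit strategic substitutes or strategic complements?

Streamly's profit: π = (p_{Streamly} − 2)(81 − 5p_{Streamly} + 2p_{Vidio}).
∂π/∂p_{Streamly} = 91 − 10p_{Streamly} + 2p_{Vidio} = 0 ⇒ p_{Streamly} = 9.1 + 0.2p_{Vidio}.
The best-response slope dp_{Streamly}/dp_{Vidio} = 0.2 > 0: the reaction function is upward-sloping, so the choices are strategic complements.

strategic complements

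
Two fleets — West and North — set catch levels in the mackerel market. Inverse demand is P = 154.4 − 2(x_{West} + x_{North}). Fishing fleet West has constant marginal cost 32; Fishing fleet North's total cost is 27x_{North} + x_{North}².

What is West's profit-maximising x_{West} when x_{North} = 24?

18.6

Fishing fleet West's profit: π = x_{West}(154.4 − 2(x_{West} + x_{North})) − 32x_{West}.
∂π/∂x_{West} = 122.4 − 4x_{West} − 2x_{North} = 0, so x_{West} = 30.6 − 0.5x_{North}.
At x_{North} = 24: x_{West} = 30.6 − 0.5·24 = 18.6.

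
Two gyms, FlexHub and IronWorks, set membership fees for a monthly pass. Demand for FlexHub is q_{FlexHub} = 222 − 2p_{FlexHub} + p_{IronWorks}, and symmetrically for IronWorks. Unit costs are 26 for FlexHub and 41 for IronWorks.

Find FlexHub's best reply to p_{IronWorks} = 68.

FlexHub's profit: π = (p_{FlexHub} − 26)(222 − 2p_{FlexHub} + p_{IronWorks}).
∂π/∂p_{FlexHub} = 274 − 4p_{FlexHub} + p_{IronWorks} = 0 ⇒ p_{FlexHub} = 68.5 + 0.25p_{IronWorks}.
At p_{IronWorks} = 68: p_{FlexHub} = 68.5 + 0.25·68 = 85.5.

85.5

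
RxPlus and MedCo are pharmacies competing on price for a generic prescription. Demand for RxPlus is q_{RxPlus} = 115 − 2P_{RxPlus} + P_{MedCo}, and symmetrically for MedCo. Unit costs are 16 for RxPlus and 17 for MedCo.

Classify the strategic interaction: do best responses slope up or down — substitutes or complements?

strategic complements

RxPlus's profit: π = (P_{RxPlus} − 16)(115 − 2P_{RxPlus} + P_{MedCo}).
∂π/∂P_{RxPlus} = 147 − 4P_{RxPlus} + P_{MedCo} = 0 ⇒ P_{RxPlus} = 36.75 + 0.25P_{MedCo}.
The best-response slope dP_{RxPlus}/dP_{MedCo} = 0.25 > 0: the reaction function is upward-sloping, so the choices are strategic complements.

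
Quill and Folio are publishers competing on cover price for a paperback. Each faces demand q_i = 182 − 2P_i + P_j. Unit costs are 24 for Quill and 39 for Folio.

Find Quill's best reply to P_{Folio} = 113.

85.75

Quill's profit: π = (P_{Quill} − 24)(182 − 2P_{Quill} + P_{Folio}).
∂π/∂P_{Quill} = 230 − 4P_{Quill} + P_{Folio} = 0 ⇒ P_{Quill} = 57.5 + 0.25P_{Folio}.
At P_{Folio} = 113: P_{Quill} = 57.5 + 0.25·113 = 85.75.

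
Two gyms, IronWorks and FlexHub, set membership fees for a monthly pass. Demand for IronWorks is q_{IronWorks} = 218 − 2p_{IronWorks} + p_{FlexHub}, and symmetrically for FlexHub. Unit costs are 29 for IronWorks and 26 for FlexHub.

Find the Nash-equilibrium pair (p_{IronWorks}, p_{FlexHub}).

91.6, 90.4

IronWorks's profit: π = (p_{IronWorks} − 29)(218 − 2p_{IronWorks} + p_{FlexHub}).
∂π/∂p_{IronWorks} = 276 − 4p_{IronWorks} + p_{FlexHub} = 0 ⇒ p_{IronWorks} = 69 + 0.25p_{FlexHub}.
Similarly p_{FlexHub} = 67.5 + 0.25p_{IronWorks}.
Substituting the second reaction function into the first: p_{IronWorks} = 69 + 0.25(67.5 + 0.25p_{IronWorks}), which gives 0.9375p_{IronWorks} = 85.875 ⇒ p_{IronWorks} = 91.6.
Then p_{FlexHub} = 67.5 + 0.25·91.6 = 90.4.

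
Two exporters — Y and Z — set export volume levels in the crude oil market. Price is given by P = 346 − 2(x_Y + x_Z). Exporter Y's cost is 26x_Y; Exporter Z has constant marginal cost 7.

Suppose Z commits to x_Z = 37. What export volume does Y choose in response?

Exporter Y's profit: π = x_Y(346 − 2(x_Y + x_Z)) − 26x_Y.
∂π/∂x_Y = 320 − 4x_Y − 2x_Z = 0, so x_Y = 80 − 0.5x_Z.
At x_Z = 37: x_Y = 80 − 0.5·37 = 61.5.

61.5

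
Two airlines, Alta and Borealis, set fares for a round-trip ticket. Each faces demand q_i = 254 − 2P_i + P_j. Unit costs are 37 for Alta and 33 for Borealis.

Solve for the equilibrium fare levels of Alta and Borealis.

Alta's profit: π = (P_{Alta} − 37)(254 − 2P_{Alta} + P_{Borealis}).
∂π/∂P_{Alta} = 328 − 4P_{Alta} + P_{Borealis} = 0 ⇒ P_{Alta} = 82 + 0.25P_{Borealis}.
Similarly P_{Borealis} = 80 + 0.25P_{Alta}.
Plugging P_{Borealis} into Alta's best response: P_{Alta} = 82 + 0.25(80 + 0.25P_{Alta}) ⇒ 0.9375P_{Alta} = 102, so P_{Alta} = 108.8.
Then P_{Borealis} = 80 + 0.25·108.8 = 107.2.

108.8, 107.2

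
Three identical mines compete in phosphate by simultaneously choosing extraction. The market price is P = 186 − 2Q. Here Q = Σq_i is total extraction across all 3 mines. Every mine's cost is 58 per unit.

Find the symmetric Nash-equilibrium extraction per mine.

16

A representative mine's profit is π_i = q_i(186 − 2Q) − 58q_i, with Q = q_i + Σ_{j≠i} q_j.
First-order condition: 128 − 4q_i − 2Σ_{j≠i} q_j = 0.
With identical mines, set every q_j = q: then 128 − 4q − 4q = 0, i.e. q = 128/8 = 16.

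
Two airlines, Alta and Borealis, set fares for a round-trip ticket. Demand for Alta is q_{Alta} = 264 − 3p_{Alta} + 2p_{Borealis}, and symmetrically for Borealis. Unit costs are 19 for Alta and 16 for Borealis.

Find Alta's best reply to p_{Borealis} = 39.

Alta's profit: π = (p_{Alta} − 19)(264 − 3p_{Alta} + 2p_{Borealis}).
∂π/∂p_{Alta} = 321 − 6p_{Alta} + 2p_{Borealis} = 0 ⇒ p_{Alta} = 53.5 + (1/3)p_{Borealis}.
At p_{Borealis} = 39: p_{Alta} = 53.5 + (1/3)·39 = 66.5.

66.5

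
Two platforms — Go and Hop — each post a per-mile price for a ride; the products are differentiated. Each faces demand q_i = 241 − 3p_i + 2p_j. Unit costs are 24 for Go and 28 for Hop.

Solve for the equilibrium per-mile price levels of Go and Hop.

Go's profit: π = (p_{Go} − 24)(241 − 3p_{Go} + 2p_{Hop}).
∂π/∂p_{Go} = 313 − 6p_{Go} + 2p_{Hop} = 0 ⇒ p_{Go} = 313/6 + (1/3)p_{Hop}.
Similarly p_{Hop} = 325/6 + (1/3)p_{Go}.
Solving the two reaction functions simultaneously: (1 − (1/3)(1/3))p_{Go} = 313/6 + (1/3)·(325/6), so (8/9)p_{Go} = 632/9 and p_{Go} = 79.
Then p_{Hop} = 325/6 + (1/3)·79 = 80.5.

79, 80.5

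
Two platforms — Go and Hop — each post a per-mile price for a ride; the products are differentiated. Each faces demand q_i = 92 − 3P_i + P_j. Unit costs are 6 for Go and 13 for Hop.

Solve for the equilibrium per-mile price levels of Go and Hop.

Go's profit: π = (P_{Go} − 6)(92 − 3P_{Go} + P_{Hop}).
∂π/∂P_{Go} = 110 − 6P_{Go} + P_{Hop} = 0 ⇒ P_{Go} = 55/3 + (1/6)P_{Hop}.
Similarly P_{Hop} = 131/6 + (1/6)P_{Go}.
Substituting the second reaction function into the first: P_{Go} = 55/3 + (1/6)(131/6 + (1/6)P_{Go}), which gives (35/36)P_{Go} = 791/36 ⇒ P_{Go} = 22.6.
Then P_{Hop} = 131/6 + (1/6)·22.6 = 25.6.

22.6, 25.6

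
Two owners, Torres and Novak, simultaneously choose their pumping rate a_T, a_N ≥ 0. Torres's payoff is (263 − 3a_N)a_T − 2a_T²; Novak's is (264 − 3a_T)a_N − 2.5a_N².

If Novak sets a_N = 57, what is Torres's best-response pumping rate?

23

Expanding Torres's payoff: 263a_T − 3a_Na_T − 2a_T².
∂π/∂a_T = 263 − 3a_N − 4a_T = 0, so a_T = 65.75 − 0.75a_N.
At a_N = 57: a_T = 65.75 − 0.75·57 = 23.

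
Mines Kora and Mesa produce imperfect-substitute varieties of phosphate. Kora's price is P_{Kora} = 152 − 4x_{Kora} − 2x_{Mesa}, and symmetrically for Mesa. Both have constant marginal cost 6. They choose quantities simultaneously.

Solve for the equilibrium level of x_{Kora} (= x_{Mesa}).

Mine Kora's profit: π = x_{Kora}(152 − 4x_{Kora} − 2x_{Mesa}) − 6x_{Kora}.
∂π/∂x_{Kora} = 146 − 8x_{Kora} − 2x_{Mesa} = 0 ⇒ x_{Kora} = 18.25 − 0.25x_{Mesa}.
Setting x_{Kora} = x_{Mesa} in the reaction function: x_{Kora} = 18.25 − 0.25x_{Kora}, so x_{Kora} = 18.25 / 1.25 = 14.6.

14.6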